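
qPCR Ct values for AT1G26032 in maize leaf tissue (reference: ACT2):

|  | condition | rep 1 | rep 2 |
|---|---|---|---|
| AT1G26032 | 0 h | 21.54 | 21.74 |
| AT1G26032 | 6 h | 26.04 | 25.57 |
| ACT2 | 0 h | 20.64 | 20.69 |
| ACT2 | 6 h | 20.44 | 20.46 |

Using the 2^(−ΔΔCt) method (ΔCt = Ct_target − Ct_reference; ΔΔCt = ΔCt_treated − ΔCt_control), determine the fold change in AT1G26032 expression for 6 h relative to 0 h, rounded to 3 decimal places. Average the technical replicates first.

Mean Ct: AT1G26032 0 h 21.640; AT1G26032 6 h 25.805; ACT2 0 h 20.665; ACT2 6 h 20.450
ΔCt(0 h) = 21.640 − 20.665 = 0.975
ΔCt(6 h) = 25.805 − 20.450 = 5.355
ΔΔCt = 5.355 − 0.975 = 4.380
Fold change = 2^(−4.380) = 0.0480

0.048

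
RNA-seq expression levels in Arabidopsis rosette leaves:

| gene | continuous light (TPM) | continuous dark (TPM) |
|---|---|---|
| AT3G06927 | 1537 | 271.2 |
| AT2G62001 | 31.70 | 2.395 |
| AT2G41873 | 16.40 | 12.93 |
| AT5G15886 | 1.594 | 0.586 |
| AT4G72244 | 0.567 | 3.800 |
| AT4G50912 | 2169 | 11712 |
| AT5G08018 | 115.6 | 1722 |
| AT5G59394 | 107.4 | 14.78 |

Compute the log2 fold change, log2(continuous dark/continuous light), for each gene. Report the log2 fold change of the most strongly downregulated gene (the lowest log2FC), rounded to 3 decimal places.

log2(271.2/1537) = -2.503  (AT3G06927)
log2(2.395/31.70) = -3.726  (AT2G62001)
log2(12.93/16.40) = -0.343  (AT2G41873)
log2(0.586/1.594) = -1.444  (AT5G15886)
log2(3.800/0.567) = 2.745  (AT4G72244)
log2(11712/2169) = 2.433  (AT4G50912)
log2(1722/115.6) = 3.897  (AT5G08018)
log2(14.78/107.4) = -2.861  (AT5G59394)
AT2G62001 is most strongly downregulated.

-3.726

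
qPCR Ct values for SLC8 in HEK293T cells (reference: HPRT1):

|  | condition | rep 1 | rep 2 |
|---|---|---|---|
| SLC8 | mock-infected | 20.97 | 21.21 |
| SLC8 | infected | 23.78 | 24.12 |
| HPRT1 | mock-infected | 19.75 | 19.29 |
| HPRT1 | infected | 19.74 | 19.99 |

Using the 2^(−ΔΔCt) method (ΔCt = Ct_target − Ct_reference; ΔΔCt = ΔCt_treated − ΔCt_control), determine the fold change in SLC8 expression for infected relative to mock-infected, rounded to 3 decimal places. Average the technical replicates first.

0.175

Mean Ct: SLC8 mock-infected 21.090; SLC8 infected 23.950; HPRT1 mock-infected 19.520; HPRT1 infected 19.865
ΔCt(mock-infected) = 21.090 − 19.520 = 1.570
ΔCt(infected) = 23.950 − 19.865 = 4.085
ΔΔCt = 4.085 − 1.570 = 2.515
Fold change = 2^(−2.515) = 0.1749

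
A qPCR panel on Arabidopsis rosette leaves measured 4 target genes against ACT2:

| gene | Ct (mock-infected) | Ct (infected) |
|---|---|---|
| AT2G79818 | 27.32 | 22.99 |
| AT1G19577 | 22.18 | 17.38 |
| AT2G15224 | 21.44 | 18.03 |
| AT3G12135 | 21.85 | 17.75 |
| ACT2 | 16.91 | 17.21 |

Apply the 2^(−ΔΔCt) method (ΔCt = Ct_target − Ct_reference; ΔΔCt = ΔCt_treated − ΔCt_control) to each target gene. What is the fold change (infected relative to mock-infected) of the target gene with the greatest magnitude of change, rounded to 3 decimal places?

AT2G79818: ΔΔCt = (22.99−17.21) − (27.32−16.91) = 5.78 − 10.41 = -4.63; fold change = 2^4.63 = 24.761
AT1G19577: ΔΔCt = (17.38−17.21) − (22.18−16.91) = 0.17 − 5.27 = -5.10; fold change = 2^5.10 = 34.297
AT2G15224: ΔΔCt = (18.03−17.21) − (21.44−16.91) = 0.82 − 4.53 = -3.71; fold change = 2^3.71 = 13.086
AT3G12135: ΔΔCt = (17.75−17.21) − (21.85−16.91) = 0.54 − 4.94 = -4.40; fold change = 2^4.40 = 21.112
AT1G19577 has the largest |ΔΔCt| = 5.10.

34.297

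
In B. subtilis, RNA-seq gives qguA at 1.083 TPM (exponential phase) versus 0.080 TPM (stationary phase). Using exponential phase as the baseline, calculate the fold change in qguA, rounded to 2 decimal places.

Fold change = 0.080 / 1.083 = 0.074
qguA is downregulated.

0.07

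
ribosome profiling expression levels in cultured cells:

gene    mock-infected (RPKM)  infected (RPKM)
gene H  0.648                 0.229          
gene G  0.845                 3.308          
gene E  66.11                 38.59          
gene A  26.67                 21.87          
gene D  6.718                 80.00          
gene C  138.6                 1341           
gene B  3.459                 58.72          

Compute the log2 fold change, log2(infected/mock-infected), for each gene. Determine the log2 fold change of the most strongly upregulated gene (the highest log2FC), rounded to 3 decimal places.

log2(0.229/0.648) = -1.501  (gene H)
log2(3.308/0.845) = 1.969  (gene G)
log2(38.59/66.11) = -0.777  (gene E)
log2(21.87/26.67) = -0.286  (gene A)
log2(80.00/6.718) = 3.574  (gene D)
log2(1341/138.6) = 3.274  (gene C)
log2(58.72/3.459) = 4.085  (gene B)
gene B is most strongly upregulated.

4.085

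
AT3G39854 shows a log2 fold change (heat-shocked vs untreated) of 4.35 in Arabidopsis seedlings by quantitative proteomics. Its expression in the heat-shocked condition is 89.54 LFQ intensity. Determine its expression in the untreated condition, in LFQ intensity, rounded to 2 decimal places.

4.39

Fold change = 2^(4.35) = 20.3930
untreated expression = 89.54 / 20.3930 = 4.39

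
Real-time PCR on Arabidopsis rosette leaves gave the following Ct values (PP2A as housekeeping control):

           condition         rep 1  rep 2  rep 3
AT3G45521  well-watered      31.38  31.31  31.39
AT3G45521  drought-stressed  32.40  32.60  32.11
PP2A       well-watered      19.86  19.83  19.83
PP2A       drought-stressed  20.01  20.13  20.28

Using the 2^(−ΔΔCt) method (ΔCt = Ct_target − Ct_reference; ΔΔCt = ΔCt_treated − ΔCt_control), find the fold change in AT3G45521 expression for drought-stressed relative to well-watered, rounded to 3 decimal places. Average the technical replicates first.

Mean Ct: AT3G45521 well-watered 31.360; AT3G45521 drought-stressed 32.370; PP2A well-watered 19.840; PP2A drought-stressed 20.140
ΔCt(well-watered) = 31.360 − 19.840 = 11.520
ΔCt(drought-stressed) = 32.370 − 20.140 = 12.230
ΔΔCt = 12.230 − 11.520 = 0.710
Fold change = 2^(−0.710) = 0.6113

0.611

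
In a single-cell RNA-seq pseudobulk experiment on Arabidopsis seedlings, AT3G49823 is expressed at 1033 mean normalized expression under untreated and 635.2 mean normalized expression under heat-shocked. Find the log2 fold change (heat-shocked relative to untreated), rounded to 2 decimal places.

Fold change = 635.2 / 1033 = 0.6149
log2(0.6149) = -0.702

-0.70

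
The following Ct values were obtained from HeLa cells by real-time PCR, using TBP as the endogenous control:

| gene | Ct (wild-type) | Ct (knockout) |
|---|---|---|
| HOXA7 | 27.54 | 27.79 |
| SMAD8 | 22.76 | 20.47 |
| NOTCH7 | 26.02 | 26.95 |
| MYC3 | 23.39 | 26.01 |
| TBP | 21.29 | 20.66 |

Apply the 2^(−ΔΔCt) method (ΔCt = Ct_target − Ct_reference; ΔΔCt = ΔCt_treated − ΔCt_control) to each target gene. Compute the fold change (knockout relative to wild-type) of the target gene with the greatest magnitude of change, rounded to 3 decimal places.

HOXA7: ΔΔCt = (27.79−20.66) − (27.54−21.29) = 7.13 − 6.25 = 0.88; fold change = 2^-0.88 = 0.543
SMAD8: ΔΔCt = (20.47−20.66) − (22.76−21.29) = -0.19 − 1.47 = -1.66; fold change = 2^1.66 = 3.160
NOTCH7: ΔΔCt = (26.95−20.66) − (26.02−21.29) = 6.29 − 4.73 = 1.56; fold change = 2^-1.56 = 0.339
MYC3: ΔΔCt = (26.01−20.66) − (23.39−21.29) = 5.35 − 2.10 = 3.25; fold change = 2^-3.25 = 0.105
MYC3 has the largest |ΔΔCt| = 3.25.

0.105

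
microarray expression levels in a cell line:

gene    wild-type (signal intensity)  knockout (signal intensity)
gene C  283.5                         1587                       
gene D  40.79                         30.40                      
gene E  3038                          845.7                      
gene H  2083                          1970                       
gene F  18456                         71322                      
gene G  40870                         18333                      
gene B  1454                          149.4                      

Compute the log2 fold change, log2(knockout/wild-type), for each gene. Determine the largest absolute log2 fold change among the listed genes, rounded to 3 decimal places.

3.283

log2(1587/283.5) = 2.485  (gene C)
log2(30.40/40.79) = -0.424  (gene D)
log2(845.7/3038) = -1.845  (gene E)
log2(1970/2083) = -0.080  (gene H)
log2(71322/18456) = 1.950  (gene F)
log2(18333/40870) = -1.157  (gene G)
log2(149.4/1454) = -3.283  (gene B)
The largest magnitude belongs to gene B.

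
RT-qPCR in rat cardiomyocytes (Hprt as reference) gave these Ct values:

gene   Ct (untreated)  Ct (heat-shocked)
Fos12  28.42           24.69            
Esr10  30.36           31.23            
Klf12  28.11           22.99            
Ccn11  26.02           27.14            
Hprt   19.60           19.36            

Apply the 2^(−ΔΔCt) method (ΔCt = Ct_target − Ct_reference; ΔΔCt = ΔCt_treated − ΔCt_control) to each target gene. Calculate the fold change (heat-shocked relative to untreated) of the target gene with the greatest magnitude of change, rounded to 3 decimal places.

Fos12: ΔΔCt = (24.69−19.36) − (28.42−19.60) = 5.33 − 8.82 = -3.49; fold change = 2^3.49 = 11.236
Esr10: ΔΔCt = (31.23−19.36) − (30.36−19.60) = 11.87 − 10.76 = 1.11; fold change = 2^-1.11 = 0.463
Klf12: ΔΔCt = (22.99−19.36) − (28.11−19.60) = 3.63 − 8.51 = -4.88; fold change = 2^4.88 = 29.446
Ccn11: ΔΔCt = (27.14−19.36) − (26.02−19.60) = 7.78 − 6.42 = 1.36; fold change = 2^-1.36 = 0.390
Klf12 has the largest |ΔΔCt| = 4.88.

29.446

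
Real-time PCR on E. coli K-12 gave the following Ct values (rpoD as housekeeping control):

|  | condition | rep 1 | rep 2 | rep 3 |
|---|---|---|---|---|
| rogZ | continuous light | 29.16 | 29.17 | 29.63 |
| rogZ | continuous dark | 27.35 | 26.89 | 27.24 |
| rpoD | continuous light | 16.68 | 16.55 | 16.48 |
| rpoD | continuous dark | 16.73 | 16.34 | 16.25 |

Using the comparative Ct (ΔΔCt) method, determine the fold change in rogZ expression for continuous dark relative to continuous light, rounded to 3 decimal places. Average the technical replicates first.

Mean Ct: rogZ continuous light 29.320; rogZ continuous dark 27.160; rpoD continuous light 16.570; rpoD continuous dark 16.440
ΔCt(continuous light) = 29.320 − 16.570 = 12.750
ΔCt(continuous dark) = 27.160 − 16.440 = 10.720
ΔΔCt = 10.720 − 12.750 = -2.030
Fold change = 2^(−(-2.030)) = 2^2.030 = 4.0840

4.084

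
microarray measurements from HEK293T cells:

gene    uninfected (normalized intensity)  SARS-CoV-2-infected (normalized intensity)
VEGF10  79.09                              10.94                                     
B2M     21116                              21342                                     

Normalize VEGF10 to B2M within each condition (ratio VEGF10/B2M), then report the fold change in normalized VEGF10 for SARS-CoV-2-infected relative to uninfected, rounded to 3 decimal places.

0.137

VEGF10/B2M (uninfected) = 79.09 / 21116 = 0.0037455
VEGF10/B2M (SARS-CoV-2-infected) = 10.94 / 21342 = 0.0005126
Fold change = 0.0005126 / 0.0037455 = 0.1369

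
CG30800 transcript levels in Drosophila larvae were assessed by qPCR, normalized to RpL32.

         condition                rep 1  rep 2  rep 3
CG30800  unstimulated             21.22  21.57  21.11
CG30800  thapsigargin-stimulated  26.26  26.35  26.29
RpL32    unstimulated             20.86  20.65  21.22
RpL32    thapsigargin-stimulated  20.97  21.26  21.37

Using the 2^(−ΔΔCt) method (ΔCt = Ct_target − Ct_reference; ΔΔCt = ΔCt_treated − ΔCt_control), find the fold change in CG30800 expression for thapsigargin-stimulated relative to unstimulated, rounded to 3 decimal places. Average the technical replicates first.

Mean Ct: CG30800 unstimulated 21.300; CG30800 thapsigargin-stimulated 26.300; RpL32 unstimulated 20.910; RpL32 thapsigargin-stimulated 21.200
ΔCt(unstimulated) = 21.300 − 20.910 = 0.390
ΔCt(thapsigargin-stimulated) = 26.300 − 21.200 = 5.100
ΔΔCt = 5.100 − 0.390 = 4.710
Fold change = 2^(−4.710) = 0.0382

0.038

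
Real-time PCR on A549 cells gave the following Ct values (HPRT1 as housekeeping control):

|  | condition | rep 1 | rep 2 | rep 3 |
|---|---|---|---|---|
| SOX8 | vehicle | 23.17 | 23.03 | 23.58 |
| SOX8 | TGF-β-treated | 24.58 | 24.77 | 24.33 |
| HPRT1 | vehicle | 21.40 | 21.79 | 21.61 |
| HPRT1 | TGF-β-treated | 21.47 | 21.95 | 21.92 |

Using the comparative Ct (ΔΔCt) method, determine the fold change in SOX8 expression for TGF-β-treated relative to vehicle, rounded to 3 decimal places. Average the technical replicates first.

0.460

Mean Ct: SOX8 vehicle 23.260; SOX8 TGF-β-treated 24.560; HPRT1 vehicle 21.600; HPRT1 TGF-β-treated 21.780
ΔCt(vehicle) = 23.260 − 21.600 = 1.660
ΔCt(TGF-β-treated) = 24.560 − 21.780 = 2.780
ΔΔCt = 2.780 − 1.660 = 1.120
Fold change = 2^(−1.120) = 0.4601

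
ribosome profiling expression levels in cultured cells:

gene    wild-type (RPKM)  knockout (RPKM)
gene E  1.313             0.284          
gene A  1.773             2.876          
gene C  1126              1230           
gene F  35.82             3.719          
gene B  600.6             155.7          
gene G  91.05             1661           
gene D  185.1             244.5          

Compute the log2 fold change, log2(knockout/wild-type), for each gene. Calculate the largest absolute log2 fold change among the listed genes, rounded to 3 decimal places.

log2(0.284/1.313) = -2.209  (gene E)
log2(2.876/1.773) = 0.698  (gene A)
log2(1230/1126) = 0.127  (gene C)
log2(3.719/35.82) = -3.268  (gene F)
log2(155.7/600.6) = -1.948  (gene B)
log2(1661/91.05) = 4.189  (gene G)
log2(244.5/185.1) = 0.402  (gene D)
The largest magnitude belongs to gene G.

4.189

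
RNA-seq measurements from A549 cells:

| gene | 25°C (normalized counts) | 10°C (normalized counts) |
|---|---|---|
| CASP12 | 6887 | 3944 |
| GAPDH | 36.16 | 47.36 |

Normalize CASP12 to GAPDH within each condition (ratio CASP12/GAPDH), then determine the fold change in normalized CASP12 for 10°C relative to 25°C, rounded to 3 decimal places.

CASP12/GAPDH (25°C) = 6887 / 36.16 = 190.46
CASP12/GAPDH (10°C) = 3944 / 47.36 = 83.277
Fold change = 83.277 / 190.46 = 0.4372

0.437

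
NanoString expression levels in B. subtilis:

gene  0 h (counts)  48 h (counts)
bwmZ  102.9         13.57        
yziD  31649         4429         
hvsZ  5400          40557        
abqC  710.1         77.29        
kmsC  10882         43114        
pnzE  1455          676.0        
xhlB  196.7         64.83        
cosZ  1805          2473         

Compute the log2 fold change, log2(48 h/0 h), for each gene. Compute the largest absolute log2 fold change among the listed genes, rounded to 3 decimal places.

3.200

log2(13.57/102.9) = -2.923  (bwmZ)
log2(4429/31649) = -2.837  (yziD)
log2(40557/5400) = 2.909  (hvsZ)
log2(77.29/710.1) = -3.200  (abqC)
log2(43114/10882) = 1.986  (kmsC)
log2(676.0/1455) = -1.106  (pnzE)
log2(64.83/196.7) = -1.601  (xhlB)
log2(2473/1805) = 0.454  (cosZ)
The largest magnitude belongs to abqC.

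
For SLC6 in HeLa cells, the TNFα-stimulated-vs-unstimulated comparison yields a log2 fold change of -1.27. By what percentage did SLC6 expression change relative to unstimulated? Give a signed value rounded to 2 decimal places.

-58.53%

Fold change = 2^(-1.27) = 0.4147
Percent change = (FC − 1) × 100% = (0.4147 − 1) × 100 = -58.53%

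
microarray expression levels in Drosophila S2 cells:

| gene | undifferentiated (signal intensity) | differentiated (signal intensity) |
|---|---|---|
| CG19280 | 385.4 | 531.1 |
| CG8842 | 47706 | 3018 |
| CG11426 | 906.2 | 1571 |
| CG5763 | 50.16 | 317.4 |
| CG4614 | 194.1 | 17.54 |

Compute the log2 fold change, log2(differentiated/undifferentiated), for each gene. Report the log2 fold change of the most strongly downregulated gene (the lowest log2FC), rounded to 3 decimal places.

log2(531.1/385.4) = 0.463  (CG19280)
log2(3018/47706) = -3.983  (CG8842)
log2(1571/906.2) = 0.794  (CG11426)
log2(317.4/50.16) = 2.662  (CG5763)
log2(17.54/194.1) = -3.468  (CG4614)
CG8842 is most strongly downregulated.

-3.983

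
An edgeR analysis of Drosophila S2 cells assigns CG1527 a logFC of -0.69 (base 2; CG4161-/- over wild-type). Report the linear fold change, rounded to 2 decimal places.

0.62

Fold change = 2^(-0.69) = 0.620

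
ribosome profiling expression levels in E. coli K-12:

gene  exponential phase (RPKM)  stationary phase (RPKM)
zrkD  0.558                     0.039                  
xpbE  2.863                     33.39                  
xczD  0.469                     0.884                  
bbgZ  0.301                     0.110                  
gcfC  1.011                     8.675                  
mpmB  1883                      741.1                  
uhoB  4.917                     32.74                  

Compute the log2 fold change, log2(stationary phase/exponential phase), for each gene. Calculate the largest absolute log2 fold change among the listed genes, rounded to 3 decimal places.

3.839

log2(0.039/0.558) = -3.839  (zrkD)
log2(33.39/2.863) = 3.544  (xpbE)
log2(0.884/0.469) = 0.914  (xczD)
log2(0.110/0.301) = -1.452  (bbgZ)
log2(8.675/1.011) = 3.101  (gcfC)
log2(741.1/1883) = -1.345  (mpmB)
log2(32.74/4.917) = 2.735  (uhoB)
The largest magnitude belongs to zrkD.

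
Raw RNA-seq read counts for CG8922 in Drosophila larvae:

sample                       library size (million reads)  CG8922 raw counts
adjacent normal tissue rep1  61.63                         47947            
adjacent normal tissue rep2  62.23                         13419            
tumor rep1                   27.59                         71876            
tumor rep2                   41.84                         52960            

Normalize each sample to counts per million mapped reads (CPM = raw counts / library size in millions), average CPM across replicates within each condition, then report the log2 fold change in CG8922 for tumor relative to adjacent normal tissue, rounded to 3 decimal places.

CPM(adjacent normal tissue rep1) = 47947 / 61.63 = 777.9815
CPM(adjacent normal tissue rep2) = 13419 / 62.23 = 215.6355
CPM(tumor rep1) = 71876 / 27.59 = 2605.1468
CPM(tumor rep2) = 52960 / 41.84 = 1265.7744
mean CPM(adjacent normal tissue) = 496.8085; mean CPM(tumor) = 1935.4606
Fold change = 1935.4606 / 496.8085 = 3.89579
log2(3.89579) = 1.9619

1.962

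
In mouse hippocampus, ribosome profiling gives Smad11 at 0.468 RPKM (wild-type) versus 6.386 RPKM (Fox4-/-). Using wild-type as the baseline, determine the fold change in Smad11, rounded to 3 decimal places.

Fold change = 6.386 / 0.468 = 13.6453
Smad11 is upregulated.

13.645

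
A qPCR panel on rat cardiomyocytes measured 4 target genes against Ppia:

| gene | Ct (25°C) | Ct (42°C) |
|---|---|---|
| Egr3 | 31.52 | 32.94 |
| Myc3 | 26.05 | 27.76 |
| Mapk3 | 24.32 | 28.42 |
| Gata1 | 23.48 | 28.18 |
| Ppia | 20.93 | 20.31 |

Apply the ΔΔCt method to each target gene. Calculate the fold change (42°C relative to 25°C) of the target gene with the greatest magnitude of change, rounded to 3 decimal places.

0.025

Egr3: ΔΔCt = (32.94−20.31) − (31.52−20.93) = 12.63 − 10.59 = 2.04; fold change = 2^-2.04 = 0.243
Myc3: ΔΔCt = (27.76−20.31) − (26.05−20.93) = 7.45 − 5.12 = 2.33; fold change = 2^-2.33 = 0.199
Mapk3: ΔΔCt = (28.42−20.31) − (24.32−20.93) = 8.11 − 3.39 = 4.72; fold change = 2^-4.72 = 0.038
Gata1: ΔΔCt = (28.18−20.31) − (23.48−20.93) = 7.87 − 2.55 = 5.32; fold change = 2^-5.32 = 0.025
Gata1 has the largest |ΔΔCt| = 5.32.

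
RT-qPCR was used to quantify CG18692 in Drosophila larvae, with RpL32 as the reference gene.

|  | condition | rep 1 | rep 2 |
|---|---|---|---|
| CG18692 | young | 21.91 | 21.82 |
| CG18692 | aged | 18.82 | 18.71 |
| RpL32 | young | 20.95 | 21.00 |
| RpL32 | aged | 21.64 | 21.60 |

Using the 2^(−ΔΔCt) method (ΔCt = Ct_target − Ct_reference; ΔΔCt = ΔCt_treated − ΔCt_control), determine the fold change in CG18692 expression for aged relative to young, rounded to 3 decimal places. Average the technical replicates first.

13.408

Mean Ct: CG18692 young 21.865; CG18692 aged 18.765; RpL32 young 20.975; RpL32 aged 21.620
ΔCt(young) = 21.865 − 20.975 = 0.890
ΔCt(aged) = 18.765 − 21.620 = -2.855
ΔΔCt = -2.855 − 0.890 = -3.745
Fold change = 2^(−(-3.745)) = 2^3.745 = 13.4078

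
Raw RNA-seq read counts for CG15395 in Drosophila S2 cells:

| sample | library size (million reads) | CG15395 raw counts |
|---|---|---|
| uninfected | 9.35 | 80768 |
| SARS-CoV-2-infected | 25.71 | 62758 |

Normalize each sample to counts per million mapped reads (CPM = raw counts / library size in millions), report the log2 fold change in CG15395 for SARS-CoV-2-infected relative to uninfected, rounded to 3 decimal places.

-1.823

CPM(uninfected) = 80768 / 9.35 = 8638.2888
CPM(SARS-CoV-2-infected) = 62758 / 25.71 = 2440.9957
Fold change = 2440.9957 / 8638.2888 = 0.28258
log2(0.28258) = -1.8233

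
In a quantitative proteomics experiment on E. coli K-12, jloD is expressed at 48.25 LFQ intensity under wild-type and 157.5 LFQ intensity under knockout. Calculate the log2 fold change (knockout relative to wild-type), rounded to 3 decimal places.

Fold change = 157.5 / 48.25 = 3.2642
log2(3.2642) = 1.7068

1.707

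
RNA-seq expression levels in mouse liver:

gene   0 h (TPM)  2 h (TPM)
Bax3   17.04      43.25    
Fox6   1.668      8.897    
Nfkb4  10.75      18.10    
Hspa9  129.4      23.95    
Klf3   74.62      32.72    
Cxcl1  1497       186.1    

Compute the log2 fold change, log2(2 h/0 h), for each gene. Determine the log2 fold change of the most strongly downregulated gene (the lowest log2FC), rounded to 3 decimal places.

-3.008

log2(43.25/17.04) = 1.344  (Bax3)
log2(8.897/1.668) = 2.415  (Fox6)
log2(18.10/10.75) = 0.752  (Nfkb4)
log2(23.95/129.4) = -2.434  (Hspa9)
log2(32.72/74.62) = -1.189  (Klf3)
log2(186.1/1497) = -3.008  (Cxcl1)
Cxcl1 is most strongly downregulated.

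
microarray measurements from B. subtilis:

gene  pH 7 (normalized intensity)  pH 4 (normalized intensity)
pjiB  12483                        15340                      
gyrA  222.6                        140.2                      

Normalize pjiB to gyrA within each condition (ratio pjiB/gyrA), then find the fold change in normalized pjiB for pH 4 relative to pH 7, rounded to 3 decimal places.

1.951

pjiB/gyrA (pH 7) = 12483 / 222.6 = 56.078
pjiB/gyrA (pH 4) = 15340 / 140.2 = 109.42
Fold change = 109.42 / 56.078 = 1.9511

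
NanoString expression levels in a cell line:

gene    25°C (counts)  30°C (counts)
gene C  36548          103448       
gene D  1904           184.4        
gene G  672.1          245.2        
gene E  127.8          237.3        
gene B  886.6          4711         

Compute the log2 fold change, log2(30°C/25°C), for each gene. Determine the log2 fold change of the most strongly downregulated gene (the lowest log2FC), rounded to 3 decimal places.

log2(103448/36548) = 1.501  (gene C)
log2(184.4/1904) = -3.368  (gene D)
log2(245.2/672.1) = -1.455  (gene G)
log2(237.3/127.8) = 0.893  (gene E)
log2(4711/886.6) = 2.410  (gene B)
gene D is most strongly downregulated.

-3.368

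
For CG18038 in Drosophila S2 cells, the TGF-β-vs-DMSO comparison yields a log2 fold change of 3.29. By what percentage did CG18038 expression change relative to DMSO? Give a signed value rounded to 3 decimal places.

878.112%

Fold change = 2^(3.29) = 9.7811
Percent change = (FC − 1) × 100% = (9.7811 − 1) × 100 = 878.112%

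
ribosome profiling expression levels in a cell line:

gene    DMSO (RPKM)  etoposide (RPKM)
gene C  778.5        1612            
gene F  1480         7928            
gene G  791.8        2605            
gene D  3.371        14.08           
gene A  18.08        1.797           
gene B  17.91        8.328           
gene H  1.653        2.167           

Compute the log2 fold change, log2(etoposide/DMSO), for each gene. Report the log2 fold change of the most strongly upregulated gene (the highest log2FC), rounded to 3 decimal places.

2.421

log2(1612/778.5) = 1.050  (gene C)
log2(7928/1480) = 2.421  (gene F)
log2(2605/791.8) = 1.718  (gene G)
log2(14.08/3.371) = 2.062  (gene D)
log2(1.797/18.08) = -3.331  (gene A)
log2(8.328/17.91) = -1.105  (gene B)
log2(2.167/1.653) = 0.391  (gene H)
gene F is most strongly upregulated.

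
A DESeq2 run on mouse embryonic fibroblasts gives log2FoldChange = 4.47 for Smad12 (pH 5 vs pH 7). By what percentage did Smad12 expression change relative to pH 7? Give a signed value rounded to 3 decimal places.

Fold change = 2^(4.47) = 22.1618
Percent change = (FC − 1) × 100% = (22.1618 − 1) × 100 = 2116.175%

2116.175%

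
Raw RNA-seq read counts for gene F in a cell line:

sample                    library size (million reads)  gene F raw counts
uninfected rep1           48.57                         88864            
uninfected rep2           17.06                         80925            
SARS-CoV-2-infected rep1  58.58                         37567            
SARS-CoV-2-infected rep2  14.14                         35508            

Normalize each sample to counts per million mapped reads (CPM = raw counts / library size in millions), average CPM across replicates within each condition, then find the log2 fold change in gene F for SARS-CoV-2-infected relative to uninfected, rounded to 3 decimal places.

CPM(uninfected rep1) = 88864 / 48.57 = 1829.6068
CPM(uninfected rep2) = 80925 / 17.06 = 4743.5522
CPM(SARS-CoV-2-infected rep1) = 37567 / 58.58 = 641.2940
CPM(SARS-CoV-2-infected rep2) = 35508 / 14.14 = 2511.1740
mean CPM(uninfected) = 3286.5795; mean CPM(SARS-CoV-2-infected) = 1576.2340
Fold change = 1576.2340 / 3286.5795 = 0.47960
log2(0.47960) = -1.0601

-1.060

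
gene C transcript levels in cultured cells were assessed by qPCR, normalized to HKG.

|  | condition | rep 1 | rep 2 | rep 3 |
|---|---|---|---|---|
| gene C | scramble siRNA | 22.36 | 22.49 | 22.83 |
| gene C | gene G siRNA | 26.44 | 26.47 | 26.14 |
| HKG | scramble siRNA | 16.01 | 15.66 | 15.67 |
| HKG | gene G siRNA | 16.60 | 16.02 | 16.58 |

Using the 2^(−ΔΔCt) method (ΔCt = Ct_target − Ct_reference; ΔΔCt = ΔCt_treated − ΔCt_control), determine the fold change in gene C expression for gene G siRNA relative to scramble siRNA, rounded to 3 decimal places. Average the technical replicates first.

Mean Ct: gene C scramble siRNA 22.560; gene C gene G siRNA 26.350; HKG scramble siRNA 15.780; HKG gene G siRNA 16.400
ΔCt(scramble siRNA) = 22.560 − 15.780 = 6.780
ΔCt(gene G siRNA) = 26.350 − 16.400 = 9.950
ΔΔCt = 9.950 − 6.780 = 3.170
Fold change = 2^(−3.170) = 0.1111

0.111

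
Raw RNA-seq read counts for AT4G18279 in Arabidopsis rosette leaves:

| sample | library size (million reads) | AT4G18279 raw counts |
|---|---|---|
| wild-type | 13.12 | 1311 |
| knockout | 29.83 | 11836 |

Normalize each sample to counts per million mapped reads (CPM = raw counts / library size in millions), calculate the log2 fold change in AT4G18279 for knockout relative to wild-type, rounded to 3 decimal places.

CPM(wild-type) = 1311 / 13.12 = 99.9238
CPM(knockout) = 11836 / 29.83 = 396.7818
Fold change = 396.7818 / 99.9238 = 3.97084
log2(3.97084) = 1.9894

1.989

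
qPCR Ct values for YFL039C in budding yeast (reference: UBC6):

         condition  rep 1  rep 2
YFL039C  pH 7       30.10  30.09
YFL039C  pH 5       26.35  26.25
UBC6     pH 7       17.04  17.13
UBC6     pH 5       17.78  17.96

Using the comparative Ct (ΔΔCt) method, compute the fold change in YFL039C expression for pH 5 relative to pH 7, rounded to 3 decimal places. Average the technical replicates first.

23.918

Mean Ct: YFL039C pH 7 30.095; YFL039C pH 5 26.300; UBC6 pH 7 17.085; UBC6 pH 5 17.870
ΔCt(pH 7) = 30.095 − 17.085 = 13.010
ΔCt(pH 5) = 26.300 − 17.870 = 8.430
ΔΔCt = 8.430 − 13.010 = -4.580
Fold change = 2^(−(-4.580)) = 2^4.580 = 23.9176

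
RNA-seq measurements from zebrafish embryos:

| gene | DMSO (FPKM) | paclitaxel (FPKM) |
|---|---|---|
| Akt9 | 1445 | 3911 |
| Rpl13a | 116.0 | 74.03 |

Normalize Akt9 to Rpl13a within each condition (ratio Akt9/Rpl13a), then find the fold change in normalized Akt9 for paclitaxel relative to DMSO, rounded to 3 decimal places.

Akt9/Rpl13a (DMSO) = 1445 / 116.0 = 12.457
Akt9/Rpl13a (paclitaxel) = 3911 / 74.03 = 52.83
Fold change = 52.83 / 12.457 = 4.2410

4.241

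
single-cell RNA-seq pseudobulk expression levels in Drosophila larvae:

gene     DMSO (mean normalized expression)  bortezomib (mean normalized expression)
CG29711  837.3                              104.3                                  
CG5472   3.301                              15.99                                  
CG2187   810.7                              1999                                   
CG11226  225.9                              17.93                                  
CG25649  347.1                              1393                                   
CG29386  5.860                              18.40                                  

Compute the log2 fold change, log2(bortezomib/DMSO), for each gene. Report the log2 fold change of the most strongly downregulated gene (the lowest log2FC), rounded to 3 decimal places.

-3.655

log2(104.3/837.3) = -3.005  (CG29711)
log2(15.99/3.301) = 2.276  (CG5472)
log2(1999/810.7) = 1.302  (CG2187)
log2(17.93/225.9) = -3.655  (CG11226)
log2(1393/347.1) = 2.005  (CG25649)
log2(18.40/5.860) = 1.651  (CG29386)
CG11226 is most strongly downregulated.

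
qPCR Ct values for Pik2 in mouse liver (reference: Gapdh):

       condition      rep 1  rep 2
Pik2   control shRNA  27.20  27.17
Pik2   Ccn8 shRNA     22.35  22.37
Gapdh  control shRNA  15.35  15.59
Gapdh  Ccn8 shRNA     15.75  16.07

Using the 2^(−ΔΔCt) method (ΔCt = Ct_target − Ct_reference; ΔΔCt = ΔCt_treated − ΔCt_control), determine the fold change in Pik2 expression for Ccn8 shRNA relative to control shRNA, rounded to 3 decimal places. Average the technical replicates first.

Mean Ct: Pik2 control shRNA 27.185; Pik2 Ccn8 shRNA 22.360; Gapdh control shRNA 15.470; Gapdh Ccn8 shRNA 15.910
ΔCt(control shRNA) = 27.185 − 15.470 = 11.715
ΔCt(Ccn8 shRNA) = 22.360 − 15.910 = 6.450
ΔΔCt = 6.450 − 11.715 = -5.265
Fold change = 2^(−(-5.265)) = 2^5.265 = 38.4524

38.452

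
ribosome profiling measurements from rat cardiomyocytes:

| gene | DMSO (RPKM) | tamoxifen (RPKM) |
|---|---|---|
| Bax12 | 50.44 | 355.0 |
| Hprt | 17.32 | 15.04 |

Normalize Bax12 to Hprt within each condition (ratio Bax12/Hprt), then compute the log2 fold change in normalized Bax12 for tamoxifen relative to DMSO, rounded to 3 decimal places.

3.019

Bax12/Hprt (DMSO) = 50.44 / 17.32 = 2.9122
Bax12/Hprt (tamoxifen) = 355.0 / 15.04 = 23.604
Fold change = 23.604 / 2.9122 = 8.1050
log2(8.1050) = 3.0188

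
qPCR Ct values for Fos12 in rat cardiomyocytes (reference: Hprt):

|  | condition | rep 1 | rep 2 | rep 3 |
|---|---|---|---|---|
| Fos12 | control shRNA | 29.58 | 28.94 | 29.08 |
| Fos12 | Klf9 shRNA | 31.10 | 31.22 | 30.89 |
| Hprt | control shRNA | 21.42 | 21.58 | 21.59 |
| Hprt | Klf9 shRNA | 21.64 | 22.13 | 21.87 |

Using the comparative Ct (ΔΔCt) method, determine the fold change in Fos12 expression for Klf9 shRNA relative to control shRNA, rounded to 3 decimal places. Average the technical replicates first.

Mean Ct: Fos12 control shRNA 29.200; Fos12 Klf9 shRNA 31.070; Hprt control shRNA 21.530; Hprt Klf9 shRNA 21.880
ΔCt(control shRNA) = 29.200 − 21.530 = 7.670
ΔCt(Klf9 shRNA) = 31.070 − 21.880 = 9.190
ΔΔCt = 9.190 − 7.670 = 1.520
Fold change = 2^(−1.520) = 0.3487

0.349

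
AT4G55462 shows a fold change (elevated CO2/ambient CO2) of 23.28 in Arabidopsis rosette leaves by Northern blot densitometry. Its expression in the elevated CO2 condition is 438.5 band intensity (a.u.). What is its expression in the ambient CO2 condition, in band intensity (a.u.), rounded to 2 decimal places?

ambient CO2 expression = 438.5 / 23.28 = 18.84

18.84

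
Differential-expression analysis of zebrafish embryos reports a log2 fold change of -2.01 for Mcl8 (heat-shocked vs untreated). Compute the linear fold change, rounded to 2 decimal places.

0.25

Fold change = 2^(-2.01) = 0.248
That is, Mcl8 drops to 24.8% of the untreated level.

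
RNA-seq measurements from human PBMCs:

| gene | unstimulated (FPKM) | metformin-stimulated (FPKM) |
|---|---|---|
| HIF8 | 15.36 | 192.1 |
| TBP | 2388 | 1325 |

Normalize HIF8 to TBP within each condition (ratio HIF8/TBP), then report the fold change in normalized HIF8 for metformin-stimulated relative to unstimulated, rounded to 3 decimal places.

HIF8/TBP (unstimulated) = 15.36 / 2388 = 0.0064322
HIF8/TBP (metformin-stimulated) = 192.1 / 1325 = 0.14498
Fold change = 0.14498 / 0.0064322 = 22.5400

22.540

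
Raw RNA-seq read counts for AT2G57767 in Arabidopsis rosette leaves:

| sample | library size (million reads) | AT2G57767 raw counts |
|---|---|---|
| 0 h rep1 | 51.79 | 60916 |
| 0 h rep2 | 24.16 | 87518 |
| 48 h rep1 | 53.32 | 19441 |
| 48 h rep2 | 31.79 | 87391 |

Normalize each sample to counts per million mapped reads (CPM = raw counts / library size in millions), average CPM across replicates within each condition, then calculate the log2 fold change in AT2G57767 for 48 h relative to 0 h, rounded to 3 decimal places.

-0.624

CPM(0 h rep1) = 60916 / 51.79 = 1176.2116
CPM(0 h rep2) = 87518 / 24.16 = 3622.4338
CPM(48 h rep1) = 19441 / 53.32 = 364.6099
CPM(48 h rep2) = 87391 / 31.79 = 2749.0091
mean CPM(0 h) = 2399.3227; mean CPM(48 h) = 1556.8095
Fold change = 1556.8095 / 2399.3227 = 0.64885
log2(0.64885) = -0.6240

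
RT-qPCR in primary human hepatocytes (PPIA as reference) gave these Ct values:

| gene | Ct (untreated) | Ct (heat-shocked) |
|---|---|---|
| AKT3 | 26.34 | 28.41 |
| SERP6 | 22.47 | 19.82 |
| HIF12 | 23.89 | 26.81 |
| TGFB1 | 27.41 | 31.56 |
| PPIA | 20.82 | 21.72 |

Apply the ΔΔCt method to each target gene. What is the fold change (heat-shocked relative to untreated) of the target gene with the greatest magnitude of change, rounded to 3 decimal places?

AKT3: ΔΔCt = (28.41−21.72) − (26.34−20.82) = 6.69 − 5.52 = 1.17; fold change = 2^-1.17 = 0.444
SERP6: ΔΔCt = (19.82−21.72) − (22.47−20.82) = -1.90 − 1.65 = -3.55; fold change = 2^3.55 = 11.713
HIF12: ΔΔCt = (26.81−21.72) − (23.89−20.82) = 5.09 − 3.07 = 2.02; fold change = 2^-2.02 = 0.247
TGFB1: ΔΔCt = (31.56−21.72) − (27.41−20.82) = 9.84 − 6.59 = 3.25; fold change = 2^-3.25 = 0.105
SERP6 has the largest |ΔΔCt| = 3.55.

11.713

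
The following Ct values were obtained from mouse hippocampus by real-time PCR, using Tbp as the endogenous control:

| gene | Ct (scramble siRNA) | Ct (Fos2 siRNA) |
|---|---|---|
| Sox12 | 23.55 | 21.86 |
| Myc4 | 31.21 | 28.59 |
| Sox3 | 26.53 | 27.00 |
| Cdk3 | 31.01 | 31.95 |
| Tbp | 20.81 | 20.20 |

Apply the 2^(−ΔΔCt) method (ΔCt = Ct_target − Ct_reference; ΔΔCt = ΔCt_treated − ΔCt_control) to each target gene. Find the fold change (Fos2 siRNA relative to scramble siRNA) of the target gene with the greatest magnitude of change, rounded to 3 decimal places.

4.028

Sox12: ΔΔCt = (21.86−20.20) − (23.55−20.81) = 1.66 − 2.74 = -1.08; fold change = 2^1.08 = 2.114
Myc4: ΔΔCt = (28.59−20.20) − (31.21−20.81) = 8.39 − 10.40 = -2.01; fold change = 2^2.01 = 4.028
Sox3: ΔΔCt = (27.00−20.20) − (26.53−20.81) = 6.80 − 5.72 = 1.08; fold change = 2^-1.08 = 0.473
Cdk3: ΔΔCt = (31.95−20.20) − (31.01−20.81) = 11.75 − 10.20 = 1.55; fold change = 2^-1.55 = 0.342
Myc4 has the largest |ΔΔCt| = 2.01.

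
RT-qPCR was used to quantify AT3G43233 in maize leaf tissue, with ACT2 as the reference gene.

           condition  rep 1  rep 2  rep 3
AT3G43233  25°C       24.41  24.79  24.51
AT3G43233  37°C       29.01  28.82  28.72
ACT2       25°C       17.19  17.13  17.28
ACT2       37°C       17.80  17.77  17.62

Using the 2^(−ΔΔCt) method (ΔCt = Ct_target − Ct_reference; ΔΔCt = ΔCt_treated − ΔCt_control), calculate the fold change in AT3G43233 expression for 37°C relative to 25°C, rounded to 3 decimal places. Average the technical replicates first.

Mean Ct: AT3G43233 25°C 24.570; AT3G43233 37°C 28.850; ACT2 25°C 17.200; ACT2 37°C 17.730
ΔCt(25°C) = 24.570 − 17.200 = 7.370
ΔCt(37°C) = 28.850 − 17.730 = 11.120
ΔΔCt = 11.120 − 7.370 = 3.750
Fold change = 2^(−3.750) = 0.0743

0.074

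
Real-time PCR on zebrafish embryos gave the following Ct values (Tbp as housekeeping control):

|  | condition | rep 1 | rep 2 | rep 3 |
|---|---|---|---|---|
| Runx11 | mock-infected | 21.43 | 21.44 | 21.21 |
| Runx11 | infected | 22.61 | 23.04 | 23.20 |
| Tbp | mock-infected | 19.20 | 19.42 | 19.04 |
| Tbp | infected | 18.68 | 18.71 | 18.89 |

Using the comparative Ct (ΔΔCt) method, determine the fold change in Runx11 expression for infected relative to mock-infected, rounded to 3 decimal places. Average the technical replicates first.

0.241

Mean Ct: Runx11 mock-infected 21.360; Runx11 infected 22.950; Tbp mock-infected 19.220; Tbp infected 18.760
ΔCt(mock-infected) = 21.360 − 19.220 = 2.140
ΔCt(infected) = 22.950 − 18.760 = 4.190
ΔΔCt = 4.190 − 2.140 = 2.050
Fold change = 2^(−2.050) = 0.2415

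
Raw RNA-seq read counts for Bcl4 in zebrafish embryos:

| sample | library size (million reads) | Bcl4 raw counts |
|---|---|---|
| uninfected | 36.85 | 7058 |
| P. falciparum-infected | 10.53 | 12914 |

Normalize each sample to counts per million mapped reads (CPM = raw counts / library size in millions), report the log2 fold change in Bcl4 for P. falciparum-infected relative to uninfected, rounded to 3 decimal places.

2.679

CPM(uninfected) = 7058 / 36.85 = 191.5332
CPM(P. falciparum-infected) = 12914 / 10.53 = 1226.4008
Fold change = 1226.4008 / 191.5332 = 6.40307
log2(6.40307) = 2.6788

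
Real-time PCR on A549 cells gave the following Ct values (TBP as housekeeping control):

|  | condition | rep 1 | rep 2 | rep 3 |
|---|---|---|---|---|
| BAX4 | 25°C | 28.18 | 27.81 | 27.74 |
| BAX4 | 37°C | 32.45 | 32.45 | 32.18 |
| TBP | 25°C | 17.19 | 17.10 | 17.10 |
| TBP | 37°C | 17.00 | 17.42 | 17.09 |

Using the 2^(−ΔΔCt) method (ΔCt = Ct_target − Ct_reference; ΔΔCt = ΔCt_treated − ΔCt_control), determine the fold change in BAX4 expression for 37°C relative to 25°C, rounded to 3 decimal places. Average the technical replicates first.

Mean Ct: BAX4 25°C 27.910; BAX4 37°C 32.360; TBP 25°C 17.130; TBP 37°C 17.170
ΔCt(25°C) = 27.910 − 17.130 = 10.780
ΔCt(37°C) = 32.360 − 17.170 = 15.190
ΔΔCt = 15.190 − 10.780 = 4.410
Fold change = 2^(−4.410) = 0.0470

0.047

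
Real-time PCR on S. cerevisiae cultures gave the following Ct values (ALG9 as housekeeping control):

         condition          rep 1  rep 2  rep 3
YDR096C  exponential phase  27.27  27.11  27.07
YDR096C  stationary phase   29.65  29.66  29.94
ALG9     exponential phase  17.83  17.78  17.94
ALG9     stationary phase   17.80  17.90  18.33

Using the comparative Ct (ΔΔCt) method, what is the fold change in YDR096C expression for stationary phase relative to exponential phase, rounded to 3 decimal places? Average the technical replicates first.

Mean Ct: YDR096C exponential phase 27.150; YDR096C stationary phase 29.750; ALG9 exponential phase 17.850; ALG9 stationary phase 18.010
ΔCt(exponential phase) = 27.150 − 17.850 = 9.300
ΔCt(stationary phase) = 29.750 − 18.010 = 11.740
ΔΔCt = 11.740 − 9.300 = 2.440
Fold change = 2^(−2.440) = 0.1843

0.184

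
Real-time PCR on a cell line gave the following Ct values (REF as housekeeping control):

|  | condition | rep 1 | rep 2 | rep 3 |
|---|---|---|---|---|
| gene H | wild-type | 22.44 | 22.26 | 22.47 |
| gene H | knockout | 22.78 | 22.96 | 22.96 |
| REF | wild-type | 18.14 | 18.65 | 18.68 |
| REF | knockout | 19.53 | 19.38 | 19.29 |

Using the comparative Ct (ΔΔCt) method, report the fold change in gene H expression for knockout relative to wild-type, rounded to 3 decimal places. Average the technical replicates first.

Mean Ct: gene H wild-type 22.390; gene H knockout 22.900; REF wild-type 18.490; REF knockout 19.400
ΔCt(wild-type) = 22.390 − 18.490 = 3.900
ΔCt(knockout) = 22.900 − 19.400 = 3.500
ΔΔCt = 3.500 − 3.900 = -0.400
Fold change = 2^(−(-0.400)) = 2^0.400 = 1.3195

1.320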